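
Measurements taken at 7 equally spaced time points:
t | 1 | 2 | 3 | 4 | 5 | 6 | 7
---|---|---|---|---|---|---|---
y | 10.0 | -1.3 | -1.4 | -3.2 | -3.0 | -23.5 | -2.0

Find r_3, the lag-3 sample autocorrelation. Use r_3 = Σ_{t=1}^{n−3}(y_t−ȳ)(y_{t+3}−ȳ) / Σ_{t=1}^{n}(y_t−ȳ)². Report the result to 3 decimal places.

Mean ȳ = (10.0 − 1.3 − 1.4 − 3.2 − 3.0 − 23.5 − 2.0)/7 = -3.4857
Deviations from mean: 13.4857, 2.1857, 2.0857, 0.2857, 0.4857, -20.0143, 1.4857
Σ(y_t−ȳ)(y_{t+3}−ȳ) = (3.8531) + (1.0616) + (-41.7441) + (0.4245) = -36.4049
Denominator Σ(y_t−ȳ)² = 594.0886
r_3 = -36.4049 / 594.0886 = -0.061

-0.061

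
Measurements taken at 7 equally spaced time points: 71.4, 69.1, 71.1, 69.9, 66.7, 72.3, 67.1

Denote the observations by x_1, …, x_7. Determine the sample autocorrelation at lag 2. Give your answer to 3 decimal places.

Mean x̄ = (71.4 + 69.1 + 71.1 + 69.9 + 66.7 + 72.3 + 67.1)/7 = 69.6571
Deviations from mean: 1.7429, -0.5571, 1.4429, 0.2429, -2.9571, 2.6429, -2.5571
Numerator Σ_{t=1}^{5}(x_t−x̄)(x_{t+2}−x̄) = 6.3163
Denominator Σ(x_t−x̄)² = 27.7571
r_2 = 6.3163 / 27.7571 = 0.228

0.228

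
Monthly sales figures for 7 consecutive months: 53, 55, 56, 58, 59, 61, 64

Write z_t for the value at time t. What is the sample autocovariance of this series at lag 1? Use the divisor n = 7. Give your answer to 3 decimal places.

6.000

Mean z̄ = (53 + 55 + 56 + 58 + 59 + 61 + 64)/7 = 58.0000
Deviations: -5.0000, -3.0000, -2.0000, 0.0000, 1.0000, 3.0000, 6.0000
Σ_{t=1}^{6}(z_t−z̄)(z_{t+1}−z̄) = 42.0000
γ_1 = 42.0000 / 7 = 6.000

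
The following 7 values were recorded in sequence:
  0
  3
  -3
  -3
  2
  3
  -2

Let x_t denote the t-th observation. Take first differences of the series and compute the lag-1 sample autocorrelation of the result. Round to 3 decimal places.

First differences Δx: 3, -6, 0, 5, 1, -5
Mean of differences = -0.3333
Numerator Σ(Δx_t−Δx̄)(Δx_{t+1}−Δx̄) = -18.1111
Denominator Σ(Δx_t−Δx̄)² = 95.3333
r_1(Δx) = -18.1111 / 95.3333 = -0.190

-0.190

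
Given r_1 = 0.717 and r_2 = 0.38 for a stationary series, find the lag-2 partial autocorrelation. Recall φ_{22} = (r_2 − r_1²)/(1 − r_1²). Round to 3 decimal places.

-0.276

φ_{22} = (r_2 − r_1²) / (1 − r_1²)
r_1² = (0.717)² = 0.514089
Numerator = 0.38 − 0.5141 = -0.1341; denominator = 1 − 0.5141 = 0.4859
φ_{22} = -0.1341 / 0.4859 = -0.276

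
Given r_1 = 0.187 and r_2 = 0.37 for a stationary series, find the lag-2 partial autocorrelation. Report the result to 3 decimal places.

0.347

φ_{22} = (r_2 − r_1²) / (1 − r_1²)
r_1² = (0.187)² = 0.034969
Numerator = 0.37 − 0.0350 = 0.3350; denominator = 1 − 0.0350 = 0.9650
φ_{22} = 0.3350 / 0.9650 = 0.347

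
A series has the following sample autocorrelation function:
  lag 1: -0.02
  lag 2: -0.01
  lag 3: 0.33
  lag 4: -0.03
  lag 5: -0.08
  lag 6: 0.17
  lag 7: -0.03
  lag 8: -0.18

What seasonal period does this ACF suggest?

3

The largest autocorrelation is r_3 = 0.33, with a weaker echo at lag 6 (0.17); the remaining lags stay at or below -0.01.
The dominant spike at lag 3 indicates a seasonal period of 3.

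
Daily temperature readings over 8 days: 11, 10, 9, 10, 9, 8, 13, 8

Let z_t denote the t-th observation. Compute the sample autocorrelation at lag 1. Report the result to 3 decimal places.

Mean z̄ = (11 + 10 + 9 + 10 + 9 + 8 + 13 + 8)/8 = 9.7500
Deviations from mean: 1.2500, 0.2500, -0.7500, 0.2500, -0.7500, -1.7500, 3.2500, -1.7500
Σ(z_t−z̄)(z_{t+1}−z̄) = (0.3125) + (-0.1875) + (-0.1875) + (-0.1875) + (1.3125) + (-5.6875) + (-5.6875) = -10.3125
Denominator Σ(z_t−z̄)² = 19.5000
r_1 = -10.3125 / 19.5000 = -0.529

-0.529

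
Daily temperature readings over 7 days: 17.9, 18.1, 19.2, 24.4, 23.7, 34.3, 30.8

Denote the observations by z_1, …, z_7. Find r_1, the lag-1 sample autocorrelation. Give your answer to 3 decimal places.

0.522

Mean z̄ = (17.9 + 18.1 + 19.2 + 24.4 + 23.7 + 34.3 + 30.8)/7 = 24.0571
Σ(z_t−z̄)(z_{t+1}−z̄) = (36.6790) + (28.9347) + (-1.6653) + (-0.1224) + (-3.6582) + (69.0661) = 129.2339
Denominator Σ(z_t−z̄)² = 247.6171
r_1 = 129.2339 / 247.6171 = 0.522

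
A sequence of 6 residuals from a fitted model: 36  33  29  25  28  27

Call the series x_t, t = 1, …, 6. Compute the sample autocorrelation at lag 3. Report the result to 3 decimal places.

Mean x̄ = (36 + 33 + 29 + 25 + 28 + 27)/6 = 29.6667
Deviations from mean: 6.3333, 3.3333, -0.6667, -4.6667, -1.6667, -2.6667
Σ(x_t−x̄)(x_{t+3}−x̄) = (-29.5556) + (-5.5556) + (1.7778) = -33.3333
Denominator Σ(x_t−x̄)² = 83.3333
r_3 = -33.3333 / 83.3333 = -0.400

-0.400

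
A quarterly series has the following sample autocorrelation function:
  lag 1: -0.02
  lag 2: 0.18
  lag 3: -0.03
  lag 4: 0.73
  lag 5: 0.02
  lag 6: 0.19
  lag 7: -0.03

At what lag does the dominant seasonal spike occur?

4

The largest autocorrelation is r_4 = 0.73; the remaining lags stay at or below 0.19.
The dominant spike at lag 4 indicates a seasonal period of 4.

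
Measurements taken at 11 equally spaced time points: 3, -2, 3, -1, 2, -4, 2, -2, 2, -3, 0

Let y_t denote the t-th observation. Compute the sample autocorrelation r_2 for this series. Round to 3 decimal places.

Mean ȳ = (3 − 2 + 3 − 1 + 2 − 4 + 2 − 2 + 2 − 3 + 0)/11 = 0.0000
Numerator Σ_{t=1}^{9}(y_t−ȳ)(y_{t+2}−ȳ) = 43.0000
Denominator Σ(y_t−ȳ)² = 64.0000
r_2 = 43.0000 / 64.0000 = 0.672

0.672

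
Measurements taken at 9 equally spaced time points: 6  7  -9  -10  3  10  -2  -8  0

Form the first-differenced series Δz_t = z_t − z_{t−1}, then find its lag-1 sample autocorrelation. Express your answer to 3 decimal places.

First differences Δz: 1, -16, -1, 13, 7, -12, -6, 8
Mean of differences = -0.7500
Numerator Σ(Δz_t−Δz̄)(Δz_{t+1}−Δz̄) = 6.1875
Denominator Σ(Δz_t−Δz̄)² = 715.5000
r_1(Δz) = 6.1875 / 715.5000 = 0.009

0.009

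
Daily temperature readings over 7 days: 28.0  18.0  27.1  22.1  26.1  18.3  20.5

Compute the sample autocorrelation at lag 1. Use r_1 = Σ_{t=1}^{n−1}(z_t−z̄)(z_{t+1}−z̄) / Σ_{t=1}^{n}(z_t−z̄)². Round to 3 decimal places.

Mean z̄ = (28.0 + 18.0 + 27.1 + 22.1 + 26.1 + 18.3 + 20.5)/7 = 22.8714
Deviations from mean: 5.1286, -4.8714, 4.2286, -0.7714, 3.2286, -4.5714, -2.3714
Numerator Σ_{t=1}^{6}(z_t−z̄)(z_{t+1}−z̄) = -55.2537
Denominator Σ(z_t−z̄)² = 105.4543
r_1 = -55.2537 / 105.4543 = -0.524

-0.524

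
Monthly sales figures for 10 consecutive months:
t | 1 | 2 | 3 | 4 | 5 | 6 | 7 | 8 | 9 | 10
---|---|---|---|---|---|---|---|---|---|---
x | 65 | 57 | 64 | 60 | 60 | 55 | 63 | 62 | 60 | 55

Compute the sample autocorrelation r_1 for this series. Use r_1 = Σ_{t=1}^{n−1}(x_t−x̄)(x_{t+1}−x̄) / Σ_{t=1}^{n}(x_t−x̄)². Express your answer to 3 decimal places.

Mean x̄ = (65 + 57 + 64 + 60 + 60 + 55 + 63 + 62 + 60 + 55)/10 = 60.1000
Numerator Σ_{t=1}^{9}(x_t−x̄)(x_{t+1}−x̄) = -36.1100
Denominator Σ(x_t−x̄)² = 112.9000
r_1 = -36.1100 / 112.9000 = -0.320

-0.320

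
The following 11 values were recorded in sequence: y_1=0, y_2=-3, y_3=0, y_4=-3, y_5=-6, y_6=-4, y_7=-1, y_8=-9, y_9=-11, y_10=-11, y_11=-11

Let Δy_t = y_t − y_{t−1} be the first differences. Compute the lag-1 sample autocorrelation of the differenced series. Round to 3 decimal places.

-0.257

First differences Δy: -3, 3, -3, -3, 2, 3, -8, -2, 0, 0
Mean of differences = -1.1000
Numerator Σ(Δy_t−Δȳ)(Δy_{t+1}−Δȳ) = -27.0100
Denominator Σ(Δy_t−Δȳ)² = 104.9000
r_1(Δy) = -27.0100 / 104.9000 = -0.257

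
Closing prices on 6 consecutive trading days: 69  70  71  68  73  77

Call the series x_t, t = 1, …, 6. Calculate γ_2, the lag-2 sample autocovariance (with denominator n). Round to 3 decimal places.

-2.370

Mean x̄ = (69 + 70 + 71 + 68 + 73 + 77)/6 = 71.3333
Deviations: -2.3333, -1.3333, -0.3333, -3.3333, 1.6667, 5.6667
Σ_{t=1}^{4}(x_t−x̄)(x_{t+2}−x̄) = -14.2222
γ_2 = -14.2222 / 6 = -2.370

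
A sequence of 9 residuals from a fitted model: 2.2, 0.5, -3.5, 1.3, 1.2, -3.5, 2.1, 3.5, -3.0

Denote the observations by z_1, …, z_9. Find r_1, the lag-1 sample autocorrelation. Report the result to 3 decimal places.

-0.317

Mean z̄ = (2.2 + 0.5 − 3.5 + 1.3 + 1.2 − 3.5 + 2.1 + 3.5 − 3.0)/9 = 0.0889
Numerator Σ_{t=1}^{8}(z_t−z̄)(z_{t+1}−z̄) = -18.4901
Denominator Σ(z_t−z̄)² = 58.3089
r_1 = -18.4901 / 58.3089 = -0.317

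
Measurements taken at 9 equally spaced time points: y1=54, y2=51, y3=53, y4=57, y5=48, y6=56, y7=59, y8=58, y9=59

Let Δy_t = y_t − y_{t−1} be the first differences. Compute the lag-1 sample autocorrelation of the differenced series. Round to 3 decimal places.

-0.499

First differences Δy: -3, 2, 4, -9, 8, 3, -1, 1
Mean of differences = 0.6250
Numerator Σ(Δy_t−Δȳ)(Δy_{t+1}−Δȳ) = -90.7656
Denominator Σ(Δy_t−Δȳ)² = 181.8750
r_1(Δy) = -90.7656 / 181.8750 = -0.499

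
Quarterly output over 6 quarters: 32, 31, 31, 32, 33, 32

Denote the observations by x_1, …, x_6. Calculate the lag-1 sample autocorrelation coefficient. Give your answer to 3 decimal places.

0.284

Mean x̄ = (32 + 31 + 31 + 32 + 33 + 32)/6 = 31.8333
Deviations from mean: 0.1667, -0.8333, -0.8333, 0.1667, 1.1667, 0.1667
Σ(x_t−x̄)(x_{t+1}−x̄) = (-0.1389) + (0.6944) + (-0.1389) + (0.1944) + (0.1944) = 0.8056
Denominator Σ(x_t−x̄)² = 2.8333
r_1 = 0.8056 / 2.8333 = 0.284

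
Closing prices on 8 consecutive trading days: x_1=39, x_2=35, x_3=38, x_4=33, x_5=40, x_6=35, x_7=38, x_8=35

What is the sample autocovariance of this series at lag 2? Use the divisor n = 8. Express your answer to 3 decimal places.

Mean x̄ = (39 + 35 + 38 + 33 + 40 + 35 + 38 + 35)/8 = 36.6250
Σ_{t=1}^{6}(x_t−x̄)(x_{t+2}−x̄) = 26.9688
γ_2 = 26.9688 / 8 = 3.371

3.371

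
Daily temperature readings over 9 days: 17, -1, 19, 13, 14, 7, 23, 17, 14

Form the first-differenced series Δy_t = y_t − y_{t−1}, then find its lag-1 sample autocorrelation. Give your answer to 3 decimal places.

-0.609

First differences Δy: -18, 20, -6, 1, -7, 16, -6, -3
Mean of differences = -0.3750
Numerator Σ(Δy_t−Δȳ)(Δy_{t+1}−Δȳ) = -676.3906
Denominator Σ(Δy_t−Δȳ)² = 1109.8750
r_1(Δy) = -676.3906 / 1109.8750 = -0.609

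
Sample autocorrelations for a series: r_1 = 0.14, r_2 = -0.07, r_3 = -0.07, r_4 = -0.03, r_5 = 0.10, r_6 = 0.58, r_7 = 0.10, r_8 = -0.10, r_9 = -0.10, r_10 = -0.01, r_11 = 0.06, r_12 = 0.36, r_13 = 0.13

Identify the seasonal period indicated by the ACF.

The largest autocorrelation is r_6 = 0.58, with a weaker echo at lag 12 (0.36); the remaining lags stay at or below 0.14.
The dominant spike at lag 6 indicates a seasonal period of 6.

6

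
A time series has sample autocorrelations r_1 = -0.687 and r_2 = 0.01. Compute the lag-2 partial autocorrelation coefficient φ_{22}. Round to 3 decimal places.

φ_{22} = (r_2 − r_1²) / (1 − r_1²)
r_1² = (-0.687)² = 0.471969
Numerator = 0.01 − 0.4720 = -0.4620; denominator = 1 − 0.4720 = 0.5280
φ_{22} = -0.4620 / 0.5280 = -0.875

-0.875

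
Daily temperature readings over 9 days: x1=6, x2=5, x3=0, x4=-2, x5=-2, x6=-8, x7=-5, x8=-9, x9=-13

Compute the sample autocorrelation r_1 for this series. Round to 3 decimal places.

Mean x̄ = (6 + 5 + 0 − 2 − 2 − 8 − 5 − 9 − 13)/9 = -3.1111
Numerator Σ_{t=1}^{8}(x_t−x̄)(x_{t+1}−x̄) = 176.9877
Denominator Σ(x_t−x̄)² = 320.8889
r_1 = 176.9877 / 320.8889 = 0.552

0.552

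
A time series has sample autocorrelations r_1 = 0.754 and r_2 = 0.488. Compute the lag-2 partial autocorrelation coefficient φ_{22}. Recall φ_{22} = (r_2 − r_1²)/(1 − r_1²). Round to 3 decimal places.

-0.187

φ_{22} = (r_2 − r_1²) / (1 − r_1²)
r_1² = (0.754)² = 0.568516
Numerator = 0.488 − 0.5685 = -0.0805; denominator = 1 − 0.5685 = 0.4315
φ_{22} = -0.0805 / 0.4315 = -0.187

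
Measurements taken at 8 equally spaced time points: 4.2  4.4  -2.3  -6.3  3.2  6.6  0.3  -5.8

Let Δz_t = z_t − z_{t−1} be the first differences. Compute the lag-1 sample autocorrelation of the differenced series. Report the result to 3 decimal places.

First differences Δz: 0.2, -6.7, -4.0, 9.5, 3.4, -6.3, -6.1
Mean of differences = -1.4286
Numerator Σ(Δz_t−Δz̄)(Δz_{t+1}−Δz̄) = 28.8720
Denominator Σ(Δz_t−Δz̄)² = 225.3543
r_1(Δz) = 28.8720 / 225.3543 = 0.128

0.128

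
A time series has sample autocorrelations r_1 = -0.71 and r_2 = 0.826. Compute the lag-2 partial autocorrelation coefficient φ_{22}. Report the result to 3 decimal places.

0.649

φ_{22} = (r_2 − r_1²) / (1 − r_1²)
r_1² = (-0.71)² = 0.5041
Numerator = 0.826 − 0.5041 = 0.3219; denominator = 1 − 0.5041 = 0.4959
φ_{22} = 0.3219 / 0.4959 = 0.649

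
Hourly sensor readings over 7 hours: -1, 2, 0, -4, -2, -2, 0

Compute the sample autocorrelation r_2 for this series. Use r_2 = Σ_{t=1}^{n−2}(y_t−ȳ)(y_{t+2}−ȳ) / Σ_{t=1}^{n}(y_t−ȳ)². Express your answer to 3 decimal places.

-0.364

Mean ȳ = (-1 + 2 + 0 − 4 − 2 − 2 + 0)/7 = -1.0000
Σ(y_t−ȳ)(y_{t+2}−ȳ) = (0.0000) + (-9.0000) + (-1.0000) + (3.0000) + (-1.0000) = -8.0000
Denominator Σ(y_t−ȳ)² = 22.0000
r_2 = -8.0000 / 22.0000 = -0.364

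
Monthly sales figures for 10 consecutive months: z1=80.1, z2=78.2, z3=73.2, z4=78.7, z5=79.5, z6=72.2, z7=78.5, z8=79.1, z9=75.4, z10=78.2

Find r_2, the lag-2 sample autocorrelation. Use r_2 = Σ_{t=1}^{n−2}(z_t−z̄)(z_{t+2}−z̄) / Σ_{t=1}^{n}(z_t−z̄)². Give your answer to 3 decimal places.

-0.498

Mean z̄ = (80.1 + 78.2 + 73.2 + 78.7 + 79.5 + 72.2 + 78.5 + 79.1 + 75.4 + 78.2)/10 = 77.3100
Numerator Σ_{t=1}^{8}(z_t−z̄)(z_{t+2}−z̄) = -33.5542
Denominator Σ(z_t−z̄)² = 67.3690
r_2 = -33.5542 / 67.3690 = -0.498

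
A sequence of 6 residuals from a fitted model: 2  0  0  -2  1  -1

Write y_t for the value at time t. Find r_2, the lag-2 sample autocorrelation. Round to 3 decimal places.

Mean ȳ = (2 + 0 + 0 − 2 + 1 − 1)/6 = 0.0000
Σ(y_t−ȳ)(y_{t+2}−ȳ) = (0.0000) + (0.0000) + (0.0000) + (2.0000) = 2.0000
Denominator Σ(y_t−ȳ)² = 10.0000
r_2 = 2.0000 / 10.0000 = 0.200

0.200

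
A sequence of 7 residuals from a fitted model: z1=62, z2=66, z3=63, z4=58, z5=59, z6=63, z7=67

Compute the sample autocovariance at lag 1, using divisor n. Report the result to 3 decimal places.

2.035

Mean z̄ = (62 + 66 + 63 + 58 + 59 + 63 + 67)/7 = 62.5714
Deviations: -0.5714, 3.4286, 0.4286, -4.5714, -3.5714, 0.4286, 4.4286
Σ_{t=1}^{6}(z_t−z̄)(z_{t+1}−z̄) = 14.2449
γ_1 = 14.2449 / 7 = 2.035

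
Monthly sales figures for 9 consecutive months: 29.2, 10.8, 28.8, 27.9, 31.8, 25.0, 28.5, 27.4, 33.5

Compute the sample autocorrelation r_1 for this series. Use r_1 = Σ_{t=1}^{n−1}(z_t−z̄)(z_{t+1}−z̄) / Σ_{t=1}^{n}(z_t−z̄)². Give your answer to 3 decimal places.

-0.199

Mean z̄ = (29.2 + 10.8 + 28.8 + 27.9 + 31.8 + 25.0 + 28.5 + 27.4 + 33.5)/9 = 26.9889
Numerator Σ_{t=1}^{8}(z_t−z̄)(z_{t+1}−z̄) = -68.3579
Denominator Σ(z_t−z̄)² = 343.0289
r_1 = -68.3579 / 343.0289 = -0.199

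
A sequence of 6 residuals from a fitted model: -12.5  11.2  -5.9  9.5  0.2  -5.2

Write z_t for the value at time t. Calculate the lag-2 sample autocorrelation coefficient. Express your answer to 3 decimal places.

Mean z̄ = (-12.5 + 11.2 − 5.9 + 9.5 + 0.2 − 5.2)/6 = -0.4500
Numerator Σ_{t=1}^{4}(z_t−z̄)(z_{t+2}−z̄) = 130.7850
Denominator Σ(z_t−z̄)² = 432.6150
r_2 = 130.7850 / 432.6150 = 0.302

0.302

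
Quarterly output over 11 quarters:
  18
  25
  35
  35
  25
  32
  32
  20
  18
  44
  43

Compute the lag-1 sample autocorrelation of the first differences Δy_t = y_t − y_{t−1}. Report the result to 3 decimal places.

-0.102

First differences Δy: 7, 10, 0, -10, 7, 0, -12, -2, 26, -1
Mean of differences = 2.5000
Numerator Σ(Δy_t−Δȳ)(Δy_{t+1}−Δȳ) = -107.7500
Denominator Σ(Δy_t−Δȳ)² = 1060.5000
r_1(Δy) = -107.7500 / 1060.5000 = -0.102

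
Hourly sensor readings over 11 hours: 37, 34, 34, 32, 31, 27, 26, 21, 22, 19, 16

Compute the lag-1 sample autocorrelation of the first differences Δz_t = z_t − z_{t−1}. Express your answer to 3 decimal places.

First differences Δz: -3, 0, -2, -1, -4, -1, -5, 1, -3, -3
Mean of differences = -2.1000
Numerator Σ(Δz_t−Δz̄)(Δz_{t+1}−Δz̄) = -19.9100
Denominator Σ(Δz_t−Δz̄)² = 30.9000
r_1(Δz) = -19.9100 / 30.9000 = -0.644

-0.644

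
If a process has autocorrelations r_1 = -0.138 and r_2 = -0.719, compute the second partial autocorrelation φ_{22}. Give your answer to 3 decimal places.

φ_{22} = (r_2 − r_1²) / (1 − r_1²)
r_1² = (-0.138)² = 0.019044
Numerator = -0.719 − 0.0190 = -0.7380; denominator = 1 − 0.0190 = 0.9810
φ_{22} = -0.7380 / 0.9810 = -0.752

-0.752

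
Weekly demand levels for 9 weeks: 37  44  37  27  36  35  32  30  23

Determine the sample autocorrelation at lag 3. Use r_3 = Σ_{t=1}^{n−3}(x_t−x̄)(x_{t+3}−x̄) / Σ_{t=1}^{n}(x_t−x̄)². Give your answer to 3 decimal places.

-0.020

Mean x̄ = (37 + 44 + 37 + 27 + 36 + 35 + 32 + 30 + 23)/9 = 33.4444
Σ(x_t−x̄)(x_{t+3}−x̄) = (-22.9136) + (26.9753) + (5.5309) + (9.3086) + (-8.8025) + (-16.2469) = -6.1481
Denominator Σ(x_t−x̄)² = 310.2222
r_3 = -6.1481 / 310.2222 = -0.020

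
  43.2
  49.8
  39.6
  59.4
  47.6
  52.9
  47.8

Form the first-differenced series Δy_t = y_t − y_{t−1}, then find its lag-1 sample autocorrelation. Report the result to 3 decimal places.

First differences Δy: 6.6, -10.2, 19.8, -11.8, 5.3, -5.1
Mean of differences = 0.7667
Numerator Σ(Δy_t−Δȳ)(Δy_{t+1}−Δȳ) = -595.4544
Denominator Σ(Δy_t−Δȳ)² = 729.4533
r_1(Δy) = -595.4544 / 729.4533 = -0.816

-0.816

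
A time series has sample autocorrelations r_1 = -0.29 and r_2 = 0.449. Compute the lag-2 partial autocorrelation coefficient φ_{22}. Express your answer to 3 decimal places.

φ_{22} = (r_2 − r_1²) / (1 − r_1²)
r_1² = (-0.29)² = 0.0841
Numerator = 0.449 − 0.0841 = 0.3649; denominator = 1 − 0.0841 = 0.9159
φ_{22} = 0.3649 / 0.9159 = 0.398

0.398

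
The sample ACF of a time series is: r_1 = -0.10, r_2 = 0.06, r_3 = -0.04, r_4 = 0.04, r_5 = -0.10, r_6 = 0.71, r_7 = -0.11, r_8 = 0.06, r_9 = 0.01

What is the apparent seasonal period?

6

The largest autocorrelation is r_6 = 0.71; the remaining lags stay at or below 0.06.
The dominant spike at lag 6 indicates a seasonal period of 6.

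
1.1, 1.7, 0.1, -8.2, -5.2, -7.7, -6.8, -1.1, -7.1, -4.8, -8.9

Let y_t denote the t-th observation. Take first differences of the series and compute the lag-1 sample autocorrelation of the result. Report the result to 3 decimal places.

First differences Δy: 0.6, -1.6, -8.3, 3.0, -2.5, 0.9, 5.7, -6.0, 2.3, -4.1
Mean of differences = -1.0000
Numerator Σ(Δy_t−Δȳ)(Δy_{t+1}−Δȳ) = -82.1300
Denominator Σ(Δy_t−Δȳ)² = 168.4600
r_1(Δy) = -82.1300 / 168.4600 = -0.488

-0.488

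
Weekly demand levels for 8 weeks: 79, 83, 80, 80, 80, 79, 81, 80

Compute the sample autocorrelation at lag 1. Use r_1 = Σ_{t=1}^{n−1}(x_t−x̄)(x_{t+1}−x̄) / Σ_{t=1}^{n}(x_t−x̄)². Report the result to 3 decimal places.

-0.418

Mean x̄ = (79 + 83 + 80 + 80 + 80 + 79 + 81 + 80)/8 = 80.2500
Σ(x_t−x̄)(x_{t+1}−x̄) = (-3.4375) + (-0.6875) + (0.0625) + (0.0625) + (0.3125) + (-0.9375) + (-0.1875) = -4.8125
Denominator Σ(x_t−x̄)² = 11.5000
r_1 = -4.8125 / 11.5000 = -0.418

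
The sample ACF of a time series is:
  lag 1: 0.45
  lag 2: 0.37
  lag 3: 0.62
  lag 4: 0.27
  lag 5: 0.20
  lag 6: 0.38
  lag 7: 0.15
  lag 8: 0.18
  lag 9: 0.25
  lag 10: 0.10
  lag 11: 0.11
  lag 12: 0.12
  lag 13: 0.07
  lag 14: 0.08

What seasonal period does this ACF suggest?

3

The largest autocorrelation is r_3 = 0.62; the remaining lags stay at or below 0.45. The elevated value at lag 1 (0.45), dropping to 0.37 at lag 2, reflects decaying short-term dependence rather than seasonality.
The dominant spike at lag 3 indicates a seasonal period of 3.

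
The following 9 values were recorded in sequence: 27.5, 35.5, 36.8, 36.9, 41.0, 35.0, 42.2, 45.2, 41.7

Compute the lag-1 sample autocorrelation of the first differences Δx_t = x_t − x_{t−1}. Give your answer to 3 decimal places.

First differences Δx: 8.0, 1.3, 0.1, 4.1, -6.0, 7.2, 3.0, -3.5
Mean of differences = 1.7750
Numerator Σ(Δx_t−Δx̄)(Δx_{t+1}−Δx̄) = -66.1281
Denominator Σ(Δx_t−Δx̄)² = 166.3950
r_1(Δx) = -66.1281 / 166.3950 = -0.397

-0.397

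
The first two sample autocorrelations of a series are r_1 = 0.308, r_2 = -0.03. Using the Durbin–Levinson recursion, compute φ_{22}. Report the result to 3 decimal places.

-0.138

φ_{22} = (r_2 − r_1²) / (1 − r_1²)
r_1² = (0.308)² = 0.094864
Numerator = -0.03 − 0.0949 = -0.1249; denominator = 1 − 0.0949 = 0.9051
φ_{22} = -0.1249 / 0.9051 = -0.138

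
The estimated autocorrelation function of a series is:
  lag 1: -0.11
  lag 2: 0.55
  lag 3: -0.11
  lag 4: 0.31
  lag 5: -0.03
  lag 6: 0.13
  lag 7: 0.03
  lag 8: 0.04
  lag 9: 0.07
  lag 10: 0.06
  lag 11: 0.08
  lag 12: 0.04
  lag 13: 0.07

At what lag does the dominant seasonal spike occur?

2

The largest autocorrelation is r_2 = 0.55, with a weaker echo at lag 4 (0.31); the remaining lags stay at or below 0.13.
The dominant spike at lag 2 indicates a seasonal period of 2.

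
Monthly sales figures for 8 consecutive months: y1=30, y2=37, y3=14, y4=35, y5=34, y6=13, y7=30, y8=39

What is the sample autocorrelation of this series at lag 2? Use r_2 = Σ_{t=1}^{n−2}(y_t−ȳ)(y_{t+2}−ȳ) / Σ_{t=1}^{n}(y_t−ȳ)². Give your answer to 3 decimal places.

Mean ȳ = (30 + 37 + 14 + 35 + 34 + 13 + 30 + 39)/8 = 29.0000
Deviations from mean: 1.0000, 8.0000, -15.0000, 6.0000, 5.0000, -16.0000, 1.0000, 10.0000
Numerator Σ_{t=1}^{6}(y_t−ȳ)(y_{t+2}−ȳ) = -293.0000
Denominator Σ(y_t−ȳ)² = 708.0000
r_2 = -293.0000 / 708.0000 = -0.414

-0.414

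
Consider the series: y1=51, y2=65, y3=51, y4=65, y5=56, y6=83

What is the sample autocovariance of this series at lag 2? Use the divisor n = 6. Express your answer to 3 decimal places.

Mean ȳ = (51 + 65 + 51 + 65 + 56 + 83)/6 = 61.8333
Σ_{t=1}^{4}(y_t−ȳ)(y_{t+2}−ȳ) = 257.6111
γ_2 = 257.6111 / 6 = 42.935

42.935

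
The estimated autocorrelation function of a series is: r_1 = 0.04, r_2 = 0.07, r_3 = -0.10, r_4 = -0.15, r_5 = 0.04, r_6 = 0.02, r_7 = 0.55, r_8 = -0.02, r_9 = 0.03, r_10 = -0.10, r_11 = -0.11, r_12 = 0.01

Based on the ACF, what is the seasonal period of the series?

The largest autocorrelation is r_7 = 0.55; the remaining lags stay at or below 0.07.
The dominant spike at lag 7 indicates a seasonal period of 7.

7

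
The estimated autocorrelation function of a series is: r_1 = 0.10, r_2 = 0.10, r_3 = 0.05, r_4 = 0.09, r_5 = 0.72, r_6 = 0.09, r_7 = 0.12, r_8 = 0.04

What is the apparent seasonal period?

The largest autocorrelation is r_5 = 0.72; the remaining lags stay at or below 0.12.
The dominant spike at lag 5 indicates a seasonal period of 5.

5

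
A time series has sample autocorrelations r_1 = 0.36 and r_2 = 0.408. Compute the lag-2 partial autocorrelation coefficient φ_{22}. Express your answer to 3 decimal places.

0.320

φ_{22} = (r_2 − r_1²) / (1 − r_1²)
r_1² = (0.36)² = 0.1296
Numerator = 0.408 − 0.1296 = 0.2784; denominator = 1 − 0.1296 = 0.8704
φ_{22} = 0.2784 / 0.8704 = 0.320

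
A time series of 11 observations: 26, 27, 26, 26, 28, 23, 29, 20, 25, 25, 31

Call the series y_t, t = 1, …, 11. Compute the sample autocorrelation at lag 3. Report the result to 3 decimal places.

Mean ȳ = (26 + 27 + 26 + 26 + 28 + 23 + 29 + 20 + 25 + 25 + 31)/11 = 26.0000
Numerator Σ_{t=1}^{8}(y_t−ȳ)(y_{t+3}−ȳ) = -40.0000
Denominator Σ(y_t−ȳ)² = 86.0000
r_3 = -40.0000 / 86.0000 = -0.465

-0.465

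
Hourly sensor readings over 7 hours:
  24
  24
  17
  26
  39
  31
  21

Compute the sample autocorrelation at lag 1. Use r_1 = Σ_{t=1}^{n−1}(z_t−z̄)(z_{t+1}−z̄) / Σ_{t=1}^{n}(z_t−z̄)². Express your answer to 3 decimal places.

Mean z̄ = (24 + 24 + 17 + 26 + 39 + 31 + 21)/7 = 26.0000
Deviations from mean: -2.0000, -2.0000, -9.0000, 0.0000, 13.0000, 5.0000, -5.0000
Σ(z_t−z̄)(z_{t+1}−z̄) = (4.0000) + (18.0000) + (0.0000) + (0.0000) + (65.0000) + (-25.0000) = 62.0000
Denominator Σ(z_t−z̄)² = 308.0000
r_1 = 62.0000 / 308.0000 = 0.201

0.201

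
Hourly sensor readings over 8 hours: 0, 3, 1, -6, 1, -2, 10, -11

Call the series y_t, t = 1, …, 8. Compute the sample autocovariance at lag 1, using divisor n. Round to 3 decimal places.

Mean ȳ = (0 + 3 + 1 − 6 + 1 − 2 + 10 − 11)/8 = -0.5000
Σ_{t=1}^{7}(y_t−ȳ)(y_{t+1}−ȳ) = -137.7500
γ_1 = -137.7500 / 8 = -17.219

-17.219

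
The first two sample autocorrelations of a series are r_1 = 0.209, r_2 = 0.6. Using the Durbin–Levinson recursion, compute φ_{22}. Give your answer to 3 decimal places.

0.582

φ_{22} = (r_2 − r_1²) / (1 − r_1²)
r_1² = (0.209)² = 0.043681
Numerator = 0.6 − 0.0437 = 0.5563; denominator = 1 − 0.0437 = 0.9563
φ_{22} = 0.5563 / 0.9563 = 0.582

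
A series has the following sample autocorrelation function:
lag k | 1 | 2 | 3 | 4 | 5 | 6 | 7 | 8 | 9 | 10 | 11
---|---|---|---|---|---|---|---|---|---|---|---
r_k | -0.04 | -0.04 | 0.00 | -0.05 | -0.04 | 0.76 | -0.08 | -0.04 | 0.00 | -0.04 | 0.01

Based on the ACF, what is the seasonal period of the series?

6

The largest autocorrelation is r_6 = 0.76; the remaining lags stay at or below 0.01.
The dominant spike at lag 6 indicates a seasonal period of 6.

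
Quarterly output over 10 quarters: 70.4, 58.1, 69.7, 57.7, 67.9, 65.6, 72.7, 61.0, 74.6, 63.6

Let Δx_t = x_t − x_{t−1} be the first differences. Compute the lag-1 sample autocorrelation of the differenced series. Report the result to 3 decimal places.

-0.802

First differences Δx: -12.3, 11.6, -12.0, 10.2, -2.3, 7.1, -11.7, 13.6, -11.0
Mean of differences = -0.7556
Numerator Σ(Δx_t−Δx̄)(Δx_{t+1}−Δx̄) = -823.9642
Denominator Σ(Δx_t−Δx̄)² = 1027.3022
r_1(Δx) = -823.9642 / 1027.3022 = -0.802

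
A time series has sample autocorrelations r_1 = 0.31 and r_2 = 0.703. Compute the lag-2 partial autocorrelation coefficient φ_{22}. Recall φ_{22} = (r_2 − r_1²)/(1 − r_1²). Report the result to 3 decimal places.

φ_{22} = (r_2 − r_1²) / (1 − r_1²)
r_1² = (0.31)² = 0.0961
Numerator = 0.703 − 0.0961 = 0.6069; denominator = 1 − 0.0961 = 0.9039
φ_{22} = 0.6069 / 0.9039 = 0.671

0.671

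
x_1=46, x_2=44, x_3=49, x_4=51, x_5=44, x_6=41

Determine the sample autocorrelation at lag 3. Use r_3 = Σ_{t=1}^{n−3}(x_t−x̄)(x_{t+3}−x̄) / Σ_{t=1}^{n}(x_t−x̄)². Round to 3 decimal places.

-0.166

Mean x̄ = (46 + 44 + 49 + 51 + 44 + 41)/6 = 45.8333
Deviations from mean: 0.1667, -1.8333, 3.1667, 5.1667, -1.8333, -4.8333
Numerator Σ_{t=1}^{3}(x_t−x̄)(x_{t+3}−x̄) = -11.0833
Denominator Σ(x_t−x̄)² = 66.8333
r_3 = -11.0833 / 66.8333 = -0.166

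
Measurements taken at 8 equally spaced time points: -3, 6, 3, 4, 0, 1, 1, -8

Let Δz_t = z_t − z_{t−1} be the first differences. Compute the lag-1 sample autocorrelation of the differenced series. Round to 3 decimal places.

First differences Δz: 9, -3, 1, -4, 1, 0, -9
Mean of differences = -0.7143
Numerator Σ(Δz_t−Δz̄)(Δz_{t+1}−Δz̄) = -42.0816
Denominator Σ(Δz_t−Δz̄)² = 185.4286
r_1(Δz) = -42.0816 / 185.4286 = -0.227

-0.227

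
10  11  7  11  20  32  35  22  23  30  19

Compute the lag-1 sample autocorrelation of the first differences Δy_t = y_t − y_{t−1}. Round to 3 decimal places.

First differences Δy: 1, -4, 4, 9, 12, 3, -13, 1, 7, -11
Mean of differences = 0.9000
Numerator Σ(Δy_t−Δȳ)(Δy_{t+1}−Δȳ) = 20.0900
Denominator Σ(Δy_t−Δȳ)² = 598.9000
r_1(Δy) = 20.0900 / 598.9000 = 0.034

0.034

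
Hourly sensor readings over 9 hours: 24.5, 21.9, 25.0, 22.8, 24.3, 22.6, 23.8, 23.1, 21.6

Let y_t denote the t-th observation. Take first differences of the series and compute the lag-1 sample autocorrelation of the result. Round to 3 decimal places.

First differences Δy: -2.6, 3.1, -2.2, 1.5, -1.7, 1.2, -0.7, -1.5
Mean of differences = -0.3625
Numerator Σ(Δy_t−Δȳ)(Δy_{t+1}−Δȳ) = -22.2564
Denominator Σ(Δy_t−Δȳ)² = 29.4788
r_1(Δy) = -22.2564 / 29.4788 = -0.755

-0.755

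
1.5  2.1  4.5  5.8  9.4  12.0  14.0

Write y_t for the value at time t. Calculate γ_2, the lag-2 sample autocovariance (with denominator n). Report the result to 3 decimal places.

Mean ȳ = (1.5 + 2.1 + 4.5 + 5.8 + 9.4 + 12.0 + 14.0)/7 = 7.0429
Σ_{t=1}^{5}(y_t−ȳ)(y_{t+2}−ȳ) = 24.4820
γ_2 = 24.4820 / 7 = 3.497

3.497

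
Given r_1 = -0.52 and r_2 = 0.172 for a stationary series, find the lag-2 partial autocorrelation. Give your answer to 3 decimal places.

φ_{22} = (r_2 − r_1²) / (1 − r_1²)
r_1² = (-0.52)² = 0.2704
Numerator = 0.172 − 0.2704 = -0.0984; denominator = 1 − 0.2704 = 0.7296
φ_{22} = -0.0984 / 0.7296 = -0.135

-0.135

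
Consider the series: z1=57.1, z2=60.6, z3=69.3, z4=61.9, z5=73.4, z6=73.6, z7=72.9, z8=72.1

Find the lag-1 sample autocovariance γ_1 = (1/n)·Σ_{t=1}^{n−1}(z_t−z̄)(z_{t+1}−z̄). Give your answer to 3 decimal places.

13.653

Mean z̄ = (57.1 + 60.6 + 69.3 + 61.9 + 73.4 + 73.6 + 72.9 + 72.1)/8 = 67.6125
Deviations: -10.5125, -7.0125, 1.6875, -5.7125, 5.7875, 5.9875, 5.2875, 4.4875
Σ_{t=1}^{7}(z_t−z̄)(z_{t+1}−z̄) = 109.2236
γ_1 = 109.2236 / 8 = 13.653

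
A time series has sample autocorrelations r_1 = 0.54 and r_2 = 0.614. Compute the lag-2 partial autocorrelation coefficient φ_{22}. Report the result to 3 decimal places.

φ_{22} = (r_2 − r_1²) / (1 − r_1²)
r_1² = (0.54)² = 0.2916
Numerator = 0.614 − 0.2916 = 0.3224; denominator = 1 − 0.2916 = 0.7084
φ_{22} = 0.3224 / 0.7084 = 0.455

0.455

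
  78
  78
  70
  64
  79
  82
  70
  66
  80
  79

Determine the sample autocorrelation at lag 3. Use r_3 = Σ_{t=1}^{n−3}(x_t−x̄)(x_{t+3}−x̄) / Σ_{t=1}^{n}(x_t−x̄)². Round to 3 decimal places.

-0.065

Mean x̄ = (78 + 78 + 70 + 64 + 79 + 82 + 70 + 66 + 80 + 79)/10 = 74.6000
Numerator Σ_{t=1}^{7}(x_t−x̄)(x_{t+3}−x̄) = -24.4800
Denominator Σ(x_t−x̄)² = 374.4000
r_3 = -24.4800 / 374.4000 = -0.065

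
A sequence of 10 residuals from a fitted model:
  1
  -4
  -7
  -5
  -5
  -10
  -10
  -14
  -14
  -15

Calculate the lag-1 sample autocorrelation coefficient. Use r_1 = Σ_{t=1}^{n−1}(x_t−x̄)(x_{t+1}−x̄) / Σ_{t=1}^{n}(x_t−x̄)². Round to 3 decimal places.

Mean x̄ = (1 − 4 − 7 − 5 − 5 − 10 − 10 − 14 − 14 − 15)/10 = -8.3000
Numerator Σ_{t=1}^{9}(x_t−x̄)(x_{t+1}−x̄) = 138.4100
Denominator Σ(x_t−x̄)² = 244.1000
r_1 = 138.4100 / 244.1000 = 0.567

0.567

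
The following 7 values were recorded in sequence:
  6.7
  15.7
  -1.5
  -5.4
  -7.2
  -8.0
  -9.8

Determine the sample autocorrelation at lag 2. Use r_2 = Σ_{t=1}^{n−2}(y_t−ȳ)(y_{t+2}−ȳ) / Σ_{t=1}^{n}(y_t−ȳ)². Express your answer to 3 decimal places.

Mean ȳ = (6.7 + 15.7 − 1.5 − 5.4 − 7.2 − 8.0 − 9.8)/7 = -1.3571
Σ(y_t−ȳ)(y_{t+2}−ȳ) = (-1.1510) + (-68.9596) + (0.8347) + (26.8561) + (49.3304) = 6.9106
Denominator Σ(y_t−ȳ)² = 521.7771
r_2 = 6.9106 / 521.7771 = 0.013

0.013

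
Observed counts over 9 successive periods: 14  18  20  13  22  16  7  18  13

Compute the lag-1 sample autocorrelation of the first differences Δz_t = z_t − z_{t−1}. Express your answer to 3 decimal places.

-0.540

First differences Δz: 4, 2, -7, 9, -6, -9, 11, -5
Mean of differences = -0.1250
Numerator Σ(Δz_t−Δz̄)(Δz_{t+1}−Δz̄) = -223.0156
Denominator Σ(Δz_t−Δz̄)² = 412.8750
r_1(Δz) = -223.0156 / 412.8750 = -0.540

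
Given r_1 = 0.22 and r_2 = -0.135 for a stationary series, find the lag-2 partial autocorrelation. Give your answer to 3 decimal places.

-0.193

φ_{22} = (r_2 − r_1²) / (1 − r_1²)
r_1² = (0.22)² = 0.0484
Numerator = -0.135 − 0.0484 = -0.1834; denominator = 1 − 0.0484 = 0.9516
φ_{22} = -0.1834 / 0.9516 = -0.193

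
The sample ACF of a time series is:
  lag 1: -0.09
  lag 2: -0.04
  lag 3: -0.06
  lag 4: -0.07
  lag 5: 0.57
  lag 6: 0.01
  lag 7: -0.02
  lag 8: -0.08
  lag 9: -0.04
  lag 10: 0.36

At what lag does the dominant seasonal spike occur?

The largest autocorrelation is r_5 = 0.57, with a weaker echo at lag 10 (0.36); the remaining lags stay at or below 0.01.
The dominant spike at lag 5 indicates a seasonal period of 5.

5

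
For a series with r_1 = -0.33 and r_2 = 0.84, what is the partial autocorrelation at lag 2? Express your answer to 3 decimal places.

φ_{22} = (r_2 − r_1²) / (1 − r_1²)
r_1² = (-0.33)² = 0.1089
Numerator = 0.84 − 0.1089 = 0.7311; denominator = 1 − 0.1089 = 0.8911
φ_{22} = 0.7311 / 0.8911 = 0.820

0.820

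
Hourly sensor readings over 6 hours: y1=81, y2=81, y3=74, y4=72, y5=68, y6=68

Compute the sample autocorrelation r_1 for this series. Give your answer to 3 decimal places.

0.557

Mean ȳ = (81 + 81 + 74 + 72 + 68 + 68)/6 = 74.0000
Deviations from mean: 7.0000, 7.0000, 0.0000, -2.0000, -6.0000, -6.0000
Σ(y_t−ȳ)(y_{t+1}−ȳ) = (49.0000) + (0.0000) + (0.0000) + (12.0000) + (36.0000) = 97.0000
Denominator Σ(y_t−ȳ)² = 174.0000
r_1 = 97.0000 / 174.0000 = 0.557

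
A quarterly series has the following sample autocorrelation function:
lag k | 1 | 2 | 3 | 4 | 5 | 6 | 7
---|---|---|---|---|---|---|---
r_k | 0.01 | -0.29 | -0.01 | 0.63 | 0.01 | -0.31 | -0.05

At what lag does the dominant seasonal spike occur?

The largest autocorrelation is r_4 = 0.63; the remaining lags stay at or below 0.01.
The dominant spike at lag 4 indicates a seasonal period of 4.

4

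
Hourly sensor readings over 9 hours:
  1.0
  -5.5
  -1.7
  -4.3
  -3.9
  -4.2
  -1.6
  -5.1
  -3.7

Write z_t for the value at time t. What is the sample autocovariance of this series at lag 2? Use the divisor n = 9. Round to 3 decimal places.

0.985

Mean z̄ = (1.0 − 5.5 − 1.7 − 4.3 − 3.9 − 4.2 − 1.6 − 5.1 − 3.7)/9 = -3.2222
Σ_{t=1}^{7}(z_t−z̄)(z_{t+2}−z̄) = 8.8657
γ_2 = 8.8657 / 9 = 0.985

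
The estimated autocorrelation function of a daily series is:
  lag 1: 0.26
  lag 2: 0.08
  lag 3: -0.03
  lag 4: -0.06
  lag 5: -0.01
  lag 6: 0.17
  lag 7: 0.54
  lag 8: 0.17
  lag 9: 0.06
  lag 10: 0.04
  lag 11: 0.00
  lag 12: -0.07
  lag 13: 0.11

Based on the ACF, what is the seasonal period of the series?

The largest autocorrelation is r_7 = 0.54; the remaining lags stay at or below 0.26. The elevated value at lag 1 (0.26), dropping to 0.08 at lag 2, reflects decaying short-term dependence rather than seasonality.
The dominant spike at lag 7 indicates a seasonal period of 7.

7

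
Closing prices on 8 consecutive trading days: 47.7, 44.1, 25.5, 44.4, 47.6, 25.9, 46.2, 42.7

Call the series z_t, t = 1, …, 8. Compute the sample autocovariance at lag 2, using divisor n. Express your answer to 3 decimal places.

-31.102

Mean z̄ = (47.7 + 44.1 + 25.5 + 44.4 + 47.6 + 25.9 + 46.2 + 42.7)/8 = 40.5125
Deviations: 7.1875, 3.5875, -15.0125, 3.8875, 7.0875, -14.6125, 5.6875, 2.1875
Σ_{t=1}^{6}(z_t−z̄)(z_{t+2}−z̄) = -248.8178
γ_2 = -248.8178 / 8 = -31.102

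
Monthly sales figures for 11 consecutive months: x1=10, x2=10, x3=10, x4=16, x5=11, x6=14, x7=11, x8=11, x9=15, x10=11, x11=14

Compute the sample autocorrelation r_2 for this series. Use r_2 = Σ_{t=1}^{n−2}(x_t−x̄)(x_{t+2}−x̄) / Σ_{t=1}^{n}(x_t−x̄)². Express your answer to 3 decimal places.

Mean x̄ = (10 + 10 + 10 + 16 + 11 + 14 + 11 + 11 + 15 + 11 + 14)/11 = 12.0909
Numerator Σ_{t=1}^{9}(x_t−x̄)(x_{t+2}−x̄) = 8.6198
Denominator Σ(x_t−x̄)² = 48.9091
r_2 = 8.6198 / 48.9091 = 0.176

0.176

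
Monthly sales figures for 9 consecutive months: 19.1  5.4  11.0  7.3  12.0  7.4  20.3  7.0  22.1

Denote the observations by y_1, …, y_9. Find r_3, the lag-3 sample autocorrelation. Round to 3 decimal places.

Mean ȳ = (19.1 + 5.4 + 11.0 + 7.3 + 12.0 + 7.4 + 20.3 + 7.0 + 22.1)/9 = 12.4000
Σ(y_t−ȳ)(y_{t+3}−ȳ) = (-34.1700) + (2.8000) + (7.0000) + (-40.2900) + (2.1600) + (-48.5000) = -111.0000
Denominator Σ(y_t−ȳ)² = 332.6800
r_3 = -111.0000 / 332.6800 = -0.334

-0.334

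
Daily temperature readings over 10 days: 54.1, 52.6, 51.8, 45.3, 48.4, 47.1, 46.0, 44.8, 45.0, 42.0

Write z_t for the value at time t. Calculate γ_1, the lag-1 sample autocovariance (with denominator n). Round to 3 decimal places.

Mean z̄ = (54.1 + 52.6 + 51.8 + 45.3 + 48.4 + 47.1 + 46.0 + 44.8 + 45.0 + 42.0)/10 = 47.7100
Σ_{t=1}^{9}(z_t−z̄)(z_{t+1}−z̄) = 68.6859
γ_1 = 68.6859 / 10 = 6.869

6.869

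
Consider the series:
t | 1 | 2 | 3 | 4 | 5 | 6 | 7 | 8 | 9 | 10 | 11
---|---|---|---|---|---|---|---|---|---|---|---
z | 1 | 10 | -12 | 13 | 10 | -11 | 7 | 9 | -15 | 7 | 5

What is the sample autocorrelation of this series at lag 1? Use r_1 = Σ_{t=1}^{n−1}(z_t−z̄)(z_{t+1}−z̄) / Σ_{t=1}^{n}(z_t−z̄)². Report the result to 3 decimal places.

-0.503

Mean z̄ = (1 + 10 − 12 + 13 + 10 − 11 + 7 + 9 − 15 + 7 + 5)/11 = 2.1818
Numerator Σ_{t=1}^{10}(z_t−z̄)(z_{t+1}−z̄) = -509.0331
Denominator Σ(z_t−z̄)² = 1011.6364
r_1 = -509.0331 / 1011.6364 = -0.503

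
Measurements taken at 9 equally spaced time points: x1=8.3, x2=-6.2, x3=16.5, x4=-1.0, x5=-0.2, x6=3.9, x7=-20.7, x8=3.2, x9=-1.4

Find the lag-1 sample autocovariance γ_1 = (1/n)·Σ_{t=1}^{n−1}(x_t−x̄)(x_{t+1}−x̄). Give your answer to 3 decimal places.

-35.685

Mean x̄ = (8.3 − 6.2 + 16.5 − 1.0 − 0.2 + 3.9 − 20.7 + 3.2 − 1.4)/9 = 0.2667
Σ_{t=1}^{8}(x_t−x̄)(x_{t+1}−x̄) = -321.1611
γ_1 = -321.1611 / 9 = -35.685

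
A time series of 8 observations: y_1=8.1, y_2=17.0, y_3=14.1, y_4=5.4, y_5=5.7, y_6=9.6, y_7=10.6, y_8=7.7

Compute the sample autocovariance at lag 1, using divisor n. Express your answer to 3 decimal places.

Mean ȳ = (8.1 + 17.0 + 14.1 + 5.4 + 5.7 + 9.6 + 10.6 + 7.7)/8 = 9.7750
Deviations: -1.6750, 7.2250, 4.3250, -4.3750, -4.0750, -0.1750, 0.8250, -2.0750
Σ_{t=1}^{7}(y_t−ȳ)(y_{t+1}−ȳ) = 16.9094
γ_1 = 16.9094 / 8 = 2.114

2.114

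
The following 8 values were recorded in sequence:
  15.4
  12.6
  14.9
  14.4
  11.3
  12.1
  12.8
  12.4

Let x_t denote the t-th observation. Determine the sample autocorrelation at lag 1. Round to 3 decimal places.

0.020

Mean x̄ = (15.4 + 12.6 + 14.9 + 14.4 + 11.3 + 12.1 + 12.8 + 12.4)/8 = 13.2375
Deviations from mean: 2.1625, -0.6375, 1.6625, 1.1625, -1.9375, -1.1375, -0.4375, -0.8375
Σ(x_t−x̄)(x_{t+1}−x̄) = (-1.3786) + (-1.0598) + (1.9327) + (-2.2523) + (2.2039) + (0.4977) + (0.3664) = 0.3098
Denominator Σ(x_t−x̄)² = 15.1388
r_1 = 0.3098 / 15.1388 = 0.020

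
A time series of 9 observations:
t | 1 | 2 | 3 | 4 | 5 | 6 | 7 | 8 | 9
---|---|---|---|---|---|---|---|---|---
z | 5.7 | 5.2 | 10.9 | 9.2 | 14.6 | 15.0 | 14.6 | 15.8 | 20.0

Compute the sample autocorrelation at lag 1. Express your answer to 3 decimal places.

0.520

Mean z̄ = (5.7 + 5.2 + 10.9 + 9.2 + 14.6 + 15.0 + 14.6 + 15.8 + 20.0)/9 = 12.3333
Numerator Σ_{t=1}^{8}(z_t−z̄)(z_{t+1}−z̄) = 101.4556
Denominator Σ(z_t−z̄)² = 194.9400
r_1 = 101.4556 / 194.9400 = 0.520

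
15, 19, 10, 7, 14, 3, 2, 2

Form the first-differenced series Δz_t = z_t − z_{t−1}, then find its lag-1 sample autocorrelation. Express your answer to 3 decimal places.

First differences Δz: 4, -9, -3, 7, -11, -1, 0
Mean of differences = -1.8571
Numerator Σ(Δz_t−Δz̄)(Δz_{t+1}−Δz̄) = -131.0204
Denominator Σ(Δz_t−Δz̄)² = 252.8571
r_1(Δz) = -131.0204 / 252.8571 = -0.518

-0.518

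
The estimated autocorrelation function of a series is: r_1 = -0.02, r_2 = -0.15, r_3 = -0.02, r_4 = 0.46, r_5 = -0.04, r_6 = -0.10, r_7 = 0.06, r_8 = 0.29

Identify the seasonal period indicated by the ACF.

The largest autocorrelation is r_4 = 0.46, with a weaker echo at lag 8 (0.29); the remaining lags stay at or below 0.06.
The dominant spike at lag 4 indicates a seasonal period of 4.

4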